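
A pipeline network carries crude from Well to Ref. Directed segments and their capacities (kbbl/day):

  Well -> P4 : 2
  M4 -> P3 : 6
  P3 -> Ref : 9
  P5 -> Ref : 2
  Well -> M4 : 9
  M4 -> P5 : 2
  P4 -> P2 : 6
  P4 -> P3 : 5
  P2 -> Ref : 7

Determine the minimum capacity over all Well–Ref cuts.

Augment Well→P4→P2→Ref: bottleneck 2, flow now 2.
Augment Well→M4→P5→Ref: bottleneck 2, flow now 4.
Augment Well→M4→P3→Ref: bottleneck 6, flow now 10.
No augmenting path remains; maximum flow = 10.
By max-flow min-cut, the minimum cut capacity equals the max flow.
In the residual graph, reachable from Well: {Well, M4}.
Min-cut edges: Well→P4 (2), M4→P5 (2), M4→P3 (6); capacity 2 + 2 + 6 = 10.

10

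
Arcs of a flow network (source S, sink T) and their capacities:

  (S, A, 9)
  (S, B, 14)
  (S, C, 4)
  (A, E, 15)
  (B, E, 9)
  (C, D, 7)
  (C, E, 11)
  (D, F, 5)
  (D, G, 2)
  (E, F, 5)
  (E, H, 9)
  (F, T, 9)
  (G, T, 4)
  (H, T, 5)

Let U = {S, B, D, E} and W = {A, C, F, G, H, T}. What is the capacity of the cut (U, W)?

34

Edges leaving {S, B, D, E}: S→A (9), S→C (4), D→F (5), D→G (2), E→F (5), E→H (9).
Cut capacity = 9 + 4 + 5 + 2 + 5 + 9 = 34.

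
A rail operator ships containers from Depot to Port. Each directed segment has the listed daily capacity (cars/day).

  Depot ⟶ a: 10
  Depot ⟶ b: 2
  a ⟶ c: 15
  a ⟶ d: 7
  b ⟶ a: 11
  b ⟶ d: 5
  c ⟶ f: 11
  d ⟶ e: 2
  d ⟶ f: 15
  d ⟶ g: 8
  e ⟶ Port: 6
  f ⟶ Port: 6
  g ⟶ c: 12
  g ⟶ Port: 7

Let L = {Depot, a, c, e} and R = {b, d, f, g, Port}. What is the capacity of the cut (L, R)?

Edges leaving {Depot, a, c, e}: Depot→b (2), a→d (7), c→f (11), e→Port (6).
Cut capacity = 2 + 7 + 11 + 6 = 26.

26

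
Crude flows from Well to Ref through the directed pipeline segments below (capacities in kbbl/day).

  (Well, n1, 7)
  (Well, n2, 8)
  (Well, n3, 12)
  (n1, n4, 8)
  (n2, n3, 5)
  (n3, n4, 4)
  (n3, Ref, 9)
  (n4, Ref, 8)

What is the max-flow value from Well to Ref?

17

Augment Well→n3→Ref: bottleneck 9, flow now 9.
Augment Well→n1→n4→Ref: bottleneck 7, flow now 16.
Augment Well→n3→n4→Ref: bottleneck 1, flow now 17.
No augmenting path remains; maximum flow = 17.
In the residual graph, reachable from Well: {Well, n1, n2, n3, n4}.
Min-cut edges: n3→Ref (9), n4→Ref (8); capacity 9 + 8 = 17.
This cut is saturated, so no flow can exceed 17.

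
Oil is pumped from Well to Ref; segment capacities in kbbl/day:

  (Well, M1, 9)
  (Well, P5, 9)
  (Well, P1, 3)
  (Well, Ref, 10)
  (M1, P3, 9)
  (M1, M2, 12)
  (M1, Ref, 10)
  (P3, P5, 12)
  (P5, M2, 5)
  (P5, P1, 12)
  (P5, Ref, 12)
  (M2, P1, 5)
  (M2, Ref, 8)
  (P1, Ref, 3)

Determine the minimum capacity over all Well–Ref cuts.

31

Augment Well→Ref: bottleneck 10, flow now 10.
Augment Well→M1→Ref: bottleneck 9, flow now 19.
Augment Well→P5→Ref: bottleneck 9, flow now 28.
Augment Well→P1→Ref: bottleneck 3, flow now 31.
No augmenting path remains; maximum flow = 31.
By max-flow min-cut, the minimum cut capacity equals the max flow.
In the residual graph, reachable from Well: {Well}.
Min-cut edges: Well→M1 (9), Well→P5 (9), Well→P1 (3), Well→Ref (10); capacity 9 + 9 + 3 + 10 = 31.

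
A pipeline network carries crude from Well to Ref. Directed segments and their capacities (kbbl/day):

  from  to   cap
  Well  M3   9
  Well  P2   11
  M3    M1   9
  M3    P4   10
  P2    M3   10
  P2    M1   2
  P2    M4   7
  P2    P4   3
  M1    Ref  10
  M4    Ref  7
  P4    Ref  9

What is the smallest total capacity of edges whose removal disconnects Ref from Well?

20

Augment Well→M3→M1→Ref: bottleneck 9, flow now 9.
Augment Well→P2→M1→Ref: bottleneck 1, flow now 10.
Augment Well→P2→M4→Ref: bottleneck 7, flow now 17.
Augment Well→P2→P4→Ref: bottleneck 3, flow now 20.
No augmenting path remains; maximum flow = 20.
By max-flow min-cut, the minimum cut capacity equals the max flow.
In the residual graph, reachable from Well: {Well}.
Min-cut edges: Well→M3 (9), Well→P2 (11); capacity 9 + 11 = 20.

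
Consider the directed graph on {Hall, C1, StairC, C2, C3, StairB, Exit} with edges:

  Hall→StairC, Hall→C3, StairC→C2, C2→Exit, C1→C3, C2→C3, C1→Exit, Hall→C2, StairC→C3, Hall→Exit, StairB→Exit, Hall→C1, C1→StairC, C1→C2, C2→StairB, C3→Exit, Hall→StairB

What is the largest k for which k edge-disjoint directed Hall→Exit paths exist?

Assign every edge capacity 1; by Menger, the answer equals the max flow.
Path Hall→Exit (+1); total 1.
Path Hall→C1→Exit (+1); total 2.
Path Hall→C2→Exit (+1); total 3.
Path Hall→C3→Exit (+1); total 4.
Path Hall→StairB→Exit (+1); total 5.
No residual Hall→Exit path; max flow = 5.
Certifying cut of size 5: {C2→Exit, C3→Exit, Hall→C1, Hall→Exit, StairB→Exit}.

5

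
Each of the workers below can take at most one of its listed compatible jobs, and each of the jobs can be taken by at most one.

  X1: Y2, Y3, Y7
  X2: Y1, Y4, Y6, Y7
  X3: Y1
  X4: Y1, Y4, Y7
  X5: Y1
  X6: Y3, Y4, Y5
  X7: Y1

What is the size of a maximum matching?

Unit-capacity flow: source→left, listed edges, right→sink; max matching = max flow.
Augmenting path X1→Y2 (+1); matched 1.
Augmenting path X2→Y1 (+1); matched 2.
Augmenting path X4→Y4 (+1); matched 3.
Augmenting path X6→Y3 (+1); matched 4.
Augmenting path X3→Y1→X2→Y6 (+1); matched 5.
No augmenting path remains; maximum matching = 5.
König certificate: {X1, X2, X4, X6, Y1} is a vertex cover of size 5 (every listed pair touches it), so no matching can be larger.

5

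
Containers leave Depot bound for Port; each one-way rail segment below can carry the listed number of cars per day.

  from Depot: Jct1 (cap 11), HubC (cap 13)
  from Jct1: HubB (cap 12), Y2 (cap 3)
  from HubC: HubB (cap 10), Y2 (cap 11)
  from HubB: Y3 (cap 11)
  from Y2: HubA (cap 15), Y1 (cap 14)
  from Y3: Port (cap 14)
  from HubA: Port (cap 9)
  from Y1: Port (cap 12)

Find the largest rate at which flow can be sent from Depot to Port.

24

Augment Depot→Jct1→HubB→Y3→Port: bottleneck 11, flow now 11.
Augment Depot→HubC→Y2→HubA→Port: bottleneck 9, flow now 20.
Augment Depot→HubC→Y2→Y1→Port: bottleneck 2, flow now 22.
Augment Depot→HubC→HubB→Jct1→Y2→Y1→Port: bottleneck 2, flow now 24. (uses reverse residual edge)
No augmenting path remains; maximum flow = 24.
In the residual graph, reachable from Depot: {Depot}.
Min-cut edges: Depot→Jct1 (11), Depot→HubC (13); capacity 11 + 13 = 24.
This cut is saturated, so no flow can exceed 24.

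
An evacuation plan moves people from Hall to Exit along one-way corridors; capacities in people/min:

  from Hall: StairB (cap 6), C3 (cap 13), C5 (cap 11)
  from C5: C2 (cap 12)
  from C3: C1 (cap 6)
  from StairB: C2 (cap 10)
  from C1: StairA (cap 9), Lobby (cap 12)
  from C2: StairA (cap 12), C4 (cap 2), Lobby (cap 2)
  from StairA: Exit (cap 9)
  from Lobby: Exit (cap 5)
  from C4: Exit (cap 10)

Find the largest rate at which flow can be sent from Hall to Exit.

Augment Hall→C5→C2→StairA→Exit: bottleneck 9, flow now 9.
Augment Hall→C5→C2→Lobby→Exit: bottleneck 2, flow now 11.
Augment Hall→C3→C1→Lobby→Exit: bottleneck 3, flow now 14.
Augment Hall→StairB→C2→C4→Exit: bottleneck 2, flow now 16.
No augmenting path remains; maximum flow = 16.
In the residual graph, reachable from Hall: {Hall, C5, C3, StairB, C1, C2, StairA, Lobby}.
Min-cut edges: C2→C4 (2), StairA→Exit (9), Lobby→Exit (5); capacity 2 + 9 + 5 = 16.
This cut is saturated, so no flow can exceed 16.

16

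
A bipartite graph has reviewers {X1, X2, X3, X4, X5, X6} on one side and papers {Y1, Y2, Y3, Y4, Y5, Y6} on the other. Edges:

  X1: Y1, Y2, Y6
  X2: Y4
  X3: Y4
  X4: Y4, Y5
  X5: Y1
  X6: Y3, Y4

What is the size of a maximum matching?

5

Unit-capacity flow: source→left, listed edges, right→sink; max matching = max flow.
Augmenting path X1→Y1 (+1); matched 1.
Augmenting path X2→Y4 (+1); matched 2.
Augmenting path X4→Y5 (+1); matched 3.
Augmenting path X6→Y3 (+1); matched 4.
Augmenting path X5→Y1→X1→Y2 (+1); matched 5.
No augmenting path remains; maximum matching = 5.
König certificate: {X1, X4, X5, X6, Y4} is a vertex cover of size 5 (every listed pair touches it), so no matching can be larger.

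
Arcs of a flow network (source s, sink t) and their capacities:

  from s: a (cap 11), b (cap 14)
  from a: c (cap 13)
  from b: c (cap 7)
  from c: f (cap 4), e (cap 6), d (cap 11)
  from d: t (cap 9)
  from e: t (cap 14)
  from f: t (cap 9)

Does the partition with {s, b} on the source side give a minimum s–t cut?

Given cut capacity: 11 + 7 = 18.
Augment s→a→c→d→t: bottleneck 9, flow now 9.
Augment s→a→c→e→t: bottleneck 2, flow now 11.
Augment s→b→c→e→t: bottleneck 4, flow now 15.
Augment s→b→c→f→t: bottleneck 3, flow now 18.
No augmenting path remains; maximum flow = 18.
Cut capacity 18 equals the max flow, so it is a minimum cut.

Yes — it is a minimum cut (capacity 18).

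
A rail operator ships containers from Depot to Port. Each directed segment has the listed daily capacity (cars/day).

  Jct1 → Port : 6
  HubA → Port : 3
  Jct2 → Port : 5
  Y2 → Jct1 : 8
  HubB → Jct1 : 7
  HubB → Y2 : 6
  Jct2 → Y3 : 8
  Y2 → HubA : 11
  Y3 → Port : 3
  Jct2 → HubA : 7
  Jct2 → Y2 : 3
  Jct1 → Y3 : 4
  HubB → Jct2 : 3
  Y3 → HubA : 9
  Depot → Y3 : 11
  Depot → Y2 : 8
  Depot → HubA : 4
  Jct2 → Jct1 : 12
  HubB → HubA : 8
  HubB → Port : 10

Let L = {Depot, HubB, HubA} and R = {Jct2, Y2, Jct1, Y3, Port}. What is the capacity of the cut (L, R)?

Edges leaving {Depot, HubB, HubA}: Depot→Y2 (8), Depot→Y3 (11), HubB→Jct2 (3), HubB→Y2 (6), HubB→Jct1 (7), HubB→Port (10), HubA→Port (3).
Cut capacity = 8 + 11 + 3 + 6 + 7 + 10 + 3 = 48.

48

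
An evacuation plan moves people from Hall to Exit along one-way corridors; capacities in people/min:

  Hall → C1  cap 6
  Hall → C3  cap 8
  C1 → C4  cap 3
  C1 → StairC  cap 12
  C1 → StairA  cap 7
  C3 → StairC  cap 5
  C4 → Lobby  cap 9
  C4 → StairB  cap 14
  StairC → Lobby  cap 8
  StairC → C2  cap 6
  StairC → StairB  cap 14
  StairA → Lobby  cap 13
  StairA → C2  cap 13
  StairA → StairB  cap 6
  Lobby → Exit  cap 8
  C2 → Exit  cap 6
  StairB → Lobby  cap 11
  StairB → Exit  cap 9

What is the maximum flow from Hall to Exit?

11

Augment Hall→C1→C4→Lobby→Exit: bottleneck 3, flow now 3.
Augment Hall→C1→StairC→Lobby→Exit: bottleneck 3, flow now 6.
Augment Hall→C3→StairC→Lobby→Exit: bottleneck 2, flow now 8.
Augment Hall→C3→StairC→C2→Exit: bottleneck 3, flow now 11.
No augmenting path remains; maximum flow = 11.
In the residual graph, reachable from Hall: {Hall, C3}.
Min-cut edges: Hall→C1 (6), C3→StairC (5); capacity 6 + 5 = 11.
This cut is saturated, so no flow can exceed 11.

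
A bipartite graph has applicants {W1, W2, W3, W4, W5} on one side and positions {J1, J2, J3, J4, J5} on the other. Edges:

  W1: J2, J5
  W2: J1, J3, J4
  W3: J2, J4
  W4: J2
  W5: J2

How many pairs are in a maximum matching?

4

Unit-capacity flow: source→left, listed edges, right→sink; max matching = max flow.
Augmenting path W1→J2 (+1); matched 1.
Augmenting path W2→J1 (+1); matched 2.
Augmenting path W3→J4 (+1); matched 3.
Augmenting path W4→J2→W1→J5 (+1); matched 4.
No augmenting path remains; maximum matching = 4.
König certificate: {W1, W2, W3, J2} is a vertex cover of size 4 (every listed pair touches it), so no matching can be larger.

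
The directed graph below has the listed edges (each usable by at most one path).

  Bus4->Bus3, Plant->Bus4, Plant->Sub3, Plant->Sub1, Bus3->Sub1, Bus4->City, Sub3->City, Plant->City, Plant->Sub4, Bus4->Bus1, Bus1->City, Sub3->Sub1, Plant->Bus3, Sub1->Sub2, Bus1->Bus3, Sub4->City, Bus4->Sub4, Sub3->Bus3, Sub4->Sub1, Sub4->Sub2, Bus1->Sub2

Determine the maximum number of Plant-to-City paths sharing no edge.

4

Assign every edge capacity 1; by Menger, the answer equals the max flow.
Path Plant→City (+1); total 1.
Path Plant→Bus4→City (+1); total 2.
Path Plant→Sub4→City (+1); total 3.
Path Plant→Sub3→City (+1); total 4.
No residual Plant→City path; max flow = 4.
Certifying cut of size 4: {Plant→Bus4, Plant→City, Plant→Sub3, Plant→Sub4}.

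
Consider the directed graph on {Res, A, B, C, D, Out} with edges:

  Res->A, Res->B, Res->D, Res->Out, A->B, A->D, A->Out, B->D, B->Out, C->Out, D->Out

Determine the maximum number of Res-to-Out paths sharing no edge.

4

Assign every edge capacity 1; by Menger, the answer equals the max flow.
Path Res→Out (+1); total 1.
Path Res→A→Out (+1); total 2.
Path Res→B→Out (+1); total 3.
Path Res→D→Out (+1); total 4.
No residual Res→Out path; max flow = 4.
Certifying cut of size 4: {Res→A, Res→B, Res→D, Res→Out}.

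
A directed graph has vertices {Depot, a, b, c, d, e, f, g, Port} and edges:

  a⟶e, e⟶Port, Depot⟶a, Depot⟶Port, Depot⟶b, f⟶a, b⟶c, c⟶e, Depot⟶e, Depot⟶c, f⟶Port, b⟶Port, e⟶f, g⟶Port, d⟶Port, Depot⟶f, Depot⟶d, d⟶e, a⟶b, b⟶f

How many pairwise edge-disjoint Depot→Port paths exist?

Assign every edge capacity 1; by Menger, the answer equals the max flow.
Path Depot→Port (+1); total 1.
Path Depot→b→Port (+1); total 2.
Path Depot→d→Port (+1); total 3.
Path Depot→e→Port (+1); total 4.
Path Depot→f→Port (+1); total 5.
No residual Depot→Port path; max flow = 5.
Certifying cut of size 5: {Depot→Port, Depot→d, b→Port, e→Port, f→Port}.

5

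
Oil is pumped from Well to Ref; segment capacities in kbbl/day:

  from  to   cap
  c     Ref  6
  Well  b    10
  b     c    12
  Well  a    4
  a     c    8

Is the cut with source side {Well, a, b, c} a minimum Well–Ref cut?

Yes — it is a minimum cut (capacity 6).

Given cut capacity: 6 = 6.
Augment Well→a→c→Ref: bottleneck 4, flow now 4.
Augment Well→b→c→Ref: bottleneck 2, flow now 6.
No augmenting path remains; maximum flow = 6.
Cut capacity 6 equals the max flow, so it is a minimum cut.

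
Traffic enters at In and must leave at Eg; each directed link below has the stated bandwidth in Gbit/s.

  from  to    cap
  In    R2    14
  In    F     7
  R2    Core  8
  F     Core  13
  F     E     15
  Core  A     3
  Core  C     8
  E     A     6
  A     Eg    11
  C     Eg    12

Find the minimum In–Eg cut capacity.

15

Augment In→R2→Core→A→Eg: bottleneck 3, flow now 3.
Augment In→R2→Core→C→Eg: bottleneck 5, flow now 8.
Augment In→F→Core→C→Eg: bottleneck 3, flow now 11.
Augment In→F→E→A→Eg: bottleneck 4, flow now 15.
No augmenting path remains; maximum flow = 15.
By max-flow min-cut, the minimum cut capacity equals the max flow.
In the residual graph, reachable from In: {In, R2}.
Min-cut edges: In→F (7), R2→Core (8); capacity 7 + 8 = 15.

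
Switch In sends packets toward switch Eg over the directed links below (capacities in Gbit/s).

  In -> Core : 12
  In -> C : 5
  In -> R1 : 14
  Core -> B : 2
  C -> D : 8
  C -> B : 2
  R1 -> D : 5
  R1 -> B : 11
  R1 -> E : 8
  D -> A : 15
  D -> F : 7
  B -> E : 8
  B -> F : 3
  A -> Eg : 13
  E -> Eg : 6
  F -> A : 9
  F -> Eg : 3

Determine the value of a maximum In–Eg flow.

Augment In→R1→E→Eg: bottleneck 6, flow now 6.
Augment In→Core→B→F→Eg: bottleneck 2, flow now 8.
Augment In→C→D→A→Eg: bottleneck 5, flow now 13.
Augment In→R1→D→A→Eg: bottleneck 5, flow now 18.
Augment In→R1→B→F→Eg: bottleneck 1, flow now 19.
No augmenting path remains; maximum flow = 19.
In the residual graph, reachable from In: {In, Core, R1, B, E}.
Min-cut edges: In→C (5), R1→D (5), B→F (3), E→Eg (6); capacity 5 + 5 + 3 + 6 = 19.
This cut is saturated, so no flow can exceed 19.

19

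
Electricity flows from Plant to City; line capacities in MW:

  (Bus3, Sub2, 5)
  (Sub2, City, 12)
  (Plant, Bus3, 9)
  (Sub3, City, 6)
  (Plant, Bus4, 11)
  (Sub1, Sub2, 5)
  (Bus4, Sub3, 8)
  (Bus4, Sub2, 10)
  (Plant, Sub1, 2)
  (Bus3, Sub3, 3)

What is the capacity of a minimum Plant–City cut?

18

Augment Plant→Bus3→Sub3→City: bottleneck 3, flow now 3.
Augment Plant→Bus3→Sub2→City: bottleneck 5, flow now 8.
Augment Plant→Sub1→Sub2→City: bottleneck 2, flow now 10.
Augment Plant→Bus4→Sub3→City: bottleneck 3, flow now 13.
Augment Plant→Bus4→Sub2→City: bottleneck 5, flow now 18.
No augmenting path remains; maximum flow = 18.
By max-flow min-cut, the minimum cut capacity equals the max flow.
In the residual graph, reachable from Plant: {Plant, Bus3, Sub1, Bus4, Sub3, Sub2}.
Min-cut edges: Sub3→City (6), Sub2→City (12); capacity 6 + 12 = 18.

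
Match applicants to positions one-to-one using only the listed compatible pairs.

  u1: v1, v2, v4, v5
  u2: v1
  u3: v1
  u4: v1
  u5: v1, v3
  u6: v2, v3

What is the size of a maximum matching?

Unit-capacity flow: source→left, listed edges, right→sink; max matching = max flow.
Augmenting path u1→v1 (+1); matched 1.
Augmenting path u5→v3 (+1); matched 2.
Augmenting path u6→v2 (+1); matched 3.
Augmenting path u2→v1→u1→v4 (+1); matched 4.
No augmenting path remains; maximum matching = 4.
König certificate: {u1, u5, u6, v1} is a vertex cover of size 4 (every listed pair touches it), so no matching can be larger.

4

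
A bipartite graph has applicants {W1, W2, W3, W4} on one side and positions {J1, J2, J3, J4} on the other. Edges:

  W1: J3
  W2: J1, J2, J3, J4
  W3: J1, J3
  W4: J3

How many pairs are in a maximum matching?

3

Unit-capacity flow: source→left, listed edges, right→sink; max matching = max flow.
Augmenting path W1→J3 (+1); matched 1.
Augmenting path W2→J1 (+1); matched 2.
Augmenting path W3→J1→W2→J2 (+1); matched 3.
No augmenting path remains; maximum matching = 3.
König certificate: {W2, W3, J3} is a vertex cover of size 3 (every listed pair touches it), so no matching can be larger.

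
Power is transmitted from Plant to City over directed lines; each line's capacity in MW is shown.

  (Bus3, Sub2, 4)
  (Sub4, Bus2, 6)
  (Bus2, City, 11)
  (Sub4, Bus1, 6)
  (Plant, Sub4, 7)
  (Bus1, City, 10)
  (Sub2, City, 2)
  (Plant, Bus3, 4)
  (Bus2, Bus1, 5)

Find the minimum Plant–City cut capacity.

9

Augment Plant→Bus3→Sub2→City: bottleneck 2, flow now 2.
Augment Plant→Sub4→Bus2→City: bottleneck 6, flow now 8.
Augment Plant→Sub4→Bus1→City: bottleneck 1, flow now 9.
No augmenting path remains; maximum flow = 9.
By max-flow min-cut, the minimum cut capacity equals the max flow.
In the residual graph, reachable from Plant: {Plant, Bus3, Sub2}.
Min-cut edges: Plant→Sub4 (7), Sub2→City (2); capacity 7 + 2 = 9.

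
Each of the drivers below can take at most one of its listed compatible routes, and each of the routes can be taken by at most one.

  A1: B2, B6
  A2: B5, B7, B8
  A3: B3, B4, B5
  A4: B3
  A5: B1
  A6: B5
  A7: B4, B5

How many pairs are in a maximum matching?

Unit-capacity flow: source→left, listed edges, right→sink; max matching = max flow.
Augmenting path A1→B2 (+1); matched 1.
Augmenting path A2→B5 (+1); matched 2.
Augmenting path A3→B3 (+1); matched 3.
Augmenting path A5→B1 (+1); matched 4.
Augmenting path A7→B4 (+1); matched 5.
Augmenting path A6→B5→A2→B7 (+1); matched 6.
No augmenting path remains; maximum matching = 6.
König certificate: {A1, A2, A5, B3, B4, B5} is a vertex cover of size 6 (every listed pair touches it), so no matching can be larger.

6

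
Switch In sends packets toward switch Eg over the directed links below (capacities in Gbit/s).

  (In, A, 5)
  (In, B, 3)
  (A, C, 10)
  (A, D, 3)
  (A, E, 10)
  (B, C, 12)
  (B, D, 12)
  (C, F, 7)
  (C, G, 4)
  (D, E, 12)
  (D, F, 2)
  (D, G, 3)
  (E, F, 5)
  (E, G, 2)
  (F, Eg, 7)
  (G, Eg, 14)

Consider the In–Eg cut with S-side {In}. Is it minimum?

Yes — it is a minimum cut (capacity 8).

Given cut capacity: 5 + 3 = 8.
Augment In→A→C→F→Eg: bottleneck 5, flow now 5.
Augment In→B→C→F→Eg: bottleneck 2, flow now 7.
Augment In→B→C→G→Eg: bottleneck 1, flow now 8.
No augmenting path remains; maximum flow = 8.
Cut capacity 8 equals the max flow, so it is a minimum cut.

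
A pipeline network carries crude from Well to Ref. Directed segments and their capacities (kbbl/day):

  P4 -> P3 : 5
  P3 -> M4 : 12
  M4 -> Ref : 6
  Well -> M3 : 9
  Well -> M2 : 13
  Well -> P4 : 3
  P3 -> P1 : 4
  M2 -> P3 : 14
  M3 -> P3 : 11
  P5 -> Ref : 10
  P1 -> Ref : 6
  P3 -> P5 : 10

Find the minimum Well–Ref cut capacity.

20

Augment Well→M3→P3→P5→Ref: bottleneck 9, flow now 9.
Augment Well→M2→P3→P5→Ref: bottleneck 1, flow now 10.
Augment Well→M2→P3→M4→Ref: bottleneck 6, flow now 16.
Augment Well→M2→P3→P1→Ref: bottleneck 4, flow now 20.
No augmenting path remains; maximum flow = 20.
By max-flow min-cut, the minimum cut capacity equals the max flow.
In the residual graph, reachable from Well: {Well, M3, M2, P4, P3, M4}.
Min-cut edges: P3→P5 (10), P3→P1 (4), M4→Ref (6); capacity 10 + 4 + 6 = 20.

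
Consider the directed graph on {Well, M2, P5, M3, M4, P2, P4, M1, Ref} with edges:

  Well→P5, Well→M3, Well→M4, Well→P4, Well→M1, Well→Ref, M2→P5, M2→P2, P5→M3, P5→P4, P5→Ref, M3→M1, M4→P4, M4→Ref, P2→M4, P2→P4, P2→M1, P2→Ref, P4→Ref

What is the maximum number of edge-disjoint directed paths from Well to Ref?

4

Assign every edge capacity 1; by Menger, the answer equals the max flow.
Path Well→Ref (+1); total 1.
Path Well→P5→Ref (+1); total 2.
Path Well→M4→Ref (+1); total 3.
Path Well→P4→Ref (+1); total 4.
No residual Well→Ref path; max flow = 4.
Certifying cut of size 4: {Well→M4, Well→P4, Well→P5, Well→Ref}.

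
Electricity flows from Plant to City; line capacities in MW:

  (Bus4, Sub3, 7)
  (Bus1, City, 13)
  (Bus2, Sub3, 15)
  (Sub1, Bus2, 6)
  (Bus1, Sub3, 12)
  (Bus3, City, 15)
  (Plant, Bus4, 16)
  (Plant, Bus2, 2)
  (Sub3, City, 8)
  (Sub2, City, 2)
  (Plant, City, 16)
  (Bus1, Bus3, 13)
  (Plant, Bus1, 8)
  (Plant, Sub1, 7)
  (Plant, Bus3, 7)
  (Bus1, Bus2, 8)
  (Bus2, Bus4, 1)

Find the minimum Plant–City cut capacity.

Augment Plant→City: bottleneck 16, flow now 16.
Augment Plant→Bus1→City: bottleneck 8, flow now 24.
Augment Plant→Bus3→City: bottleneck 7, flow now 31.
Augment Plant→Bus4→Sub3→City: bottleneck 7, flow now 38.
Augment Plant→Bus2→Sub3→City: bottleneck 1, flow now 39.
No augmenting path remains; maximum flow = 39.
By max-flow min-cut, the minimum cut capacity equals the max flow.
In the residual graph, reachable from Plant: {Plant, Bus4, Sub1, Bus2, Sub3}.
Min-cut edges: Plant→Bus1 (8), Plant→Bus3 (7), Plant→City (16), Sub3→City (8); capacity 8 + 7 + 16 + 8 = 39.

39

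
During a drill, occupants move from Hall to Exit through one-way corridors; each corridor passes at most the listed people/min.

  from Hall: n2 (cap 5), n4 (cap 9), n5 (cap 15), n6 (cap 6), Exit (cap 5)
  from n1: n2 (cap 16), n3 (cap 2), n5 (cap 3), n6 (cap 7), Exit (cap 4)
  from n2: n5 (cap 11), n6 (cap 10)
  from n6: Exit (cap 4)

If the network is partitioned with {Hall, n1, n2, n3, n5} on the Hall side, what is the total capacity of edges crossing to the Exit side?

Edges leaving {Hall, n1, n2, n3, n5}: Hall→n4 (9), Hall→n6 (6), Hall→Exit (5), n1→n6 (7), n1→Exit (4), n2→n6 (10).
Cut capacity = 9 + 6 + 5 + 7 + 4 + 10 = 41.

41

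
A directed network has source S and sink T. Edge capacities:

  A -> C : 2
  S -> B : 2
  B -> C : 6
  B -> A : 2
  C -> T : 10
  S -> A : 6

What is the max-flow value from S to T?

Augment S→A→C→T: bottleneck 2, flow now 2.
Augment S→B→C→T: bottleneck 2, flow now 4.
No augmenting path remains; maximum flow = 4.
In the residual graph, reachable from S: {S, A}.
Min-cut edges: S→B (2), A→C (2); capacity 2 + 2 = 4.
This cut is saturated, so no flow can exceed 4.

4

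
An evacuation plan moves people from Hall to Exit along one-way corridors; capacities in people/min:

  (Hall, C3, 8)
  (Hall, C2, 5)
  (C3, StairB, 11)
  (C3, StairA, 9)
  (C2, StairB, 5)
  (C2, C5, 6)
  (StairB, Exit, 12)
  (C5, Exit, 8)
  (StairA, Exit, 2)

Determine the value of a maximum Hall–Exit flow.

13

Augment Hall→C3→StairB→Exit: bottleneck 8, flow now 8.
Augment Hall→C2→StairB→Exit: bottleneck 4, flow now 12.
Augment Hall→C2→C5→Exit: bottleneck 1, flow now 13.
No augmenting path remains; maximum flow = 13.
In the residual graph, reachable from Hall: {Hall}.
Min-cut edges: Hall→C3 (8), Hall→C2 (5); capacity 8 + 5 = 13.
This cut is saturated, so no flow can exceed 13.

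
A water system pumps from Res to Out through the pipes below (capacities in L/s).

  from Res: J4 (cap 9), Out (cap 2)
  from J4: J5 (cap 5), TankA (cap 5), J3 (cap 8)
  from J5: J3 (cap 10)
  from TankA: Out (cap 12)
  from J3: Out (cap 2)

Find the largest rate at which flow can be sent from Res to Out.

9

Augment Res→Out: bottleneck 2, flow now 2.
Augment Res→J4→TankA→Out: bottleneck 5, flow now 7.
Augment Res→J4→J3→Out: bottleneck 2, flow now 9.
No augmenting path remains; maximum flow = 9.
In the residual graph, reachable from Res: {Res, J4, J5, J3}.
Min-cut edges: Res→Out (2), J4→TankA (5), J3→Out (2); capacity 2 + 5 + 2 = 9.
This cut is saturated, so no flow can exceed 9.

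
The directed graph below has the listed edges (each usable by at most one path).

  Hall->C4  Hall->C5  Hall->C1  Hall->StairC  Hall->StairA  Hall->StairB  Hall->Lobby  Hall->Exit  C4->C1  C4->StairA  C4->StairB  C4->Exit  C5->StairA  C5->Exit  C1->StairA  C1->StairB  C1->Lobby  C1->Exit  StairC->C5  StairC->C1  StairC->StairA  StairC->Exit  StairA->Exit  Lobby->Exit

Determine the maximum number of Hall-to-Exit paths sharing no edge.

Assign every edge capacity 1; by Menger, the answer equals the max flow.
Path Hall→Exit (+1); total 1.
Path Hall→C4→Exit (+1); total 2.
Path Hall→C5→Exit (+1); total 3.
Path Hall→C1→Exit (+1); total 4.
Path Hall→StairC→Exit (+1); total 5.
Path Hall→StairA→Exit (+1); total 6.
Path Hall→Lobby→Exit (+1); total 7.
No residual Hall→Exit path; max flow = 7.
Certifying cut of size 7: {Hall→C1, Hall→C4, Hall→C5, Hall→Exit, Hall→Lobby, Hall→StairA, Hall→StairC}.

7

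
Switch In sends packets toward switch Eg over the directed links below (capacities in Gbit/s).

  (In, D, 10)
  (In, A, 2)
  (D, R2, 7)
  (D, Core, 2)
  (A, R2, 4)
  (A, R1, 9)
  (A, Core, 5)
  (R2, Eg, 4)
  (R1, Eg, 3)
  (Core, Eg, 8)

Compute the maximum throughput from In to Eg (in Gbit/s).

Augment In→D→R2→Eg: bottleneck 4, flow now 4.
Augment In→D→Core→Eg: bottleneck 2, flow now 6.
Augment In→A→R1→Eg: bottleneck 2, flow now 8.
No augmenting path remains; maximum flow = 8.
In the residual graph, reachable from In: {In, D, R2}.
Min-cut edges: In→A (2), D→Core (2), R2→Eg (4); capacity 2 + 2 + 4 = 8.
This cut is saturated, so no flow can exceed 8.

8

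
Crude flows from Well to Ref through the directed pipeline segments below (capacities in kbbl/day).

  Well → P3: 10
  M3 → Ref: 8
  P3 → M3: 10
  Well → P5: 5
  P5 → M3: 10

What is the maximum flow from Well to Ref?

8

Augment Well→P5→M3→Ref: bottleneck 5, flow now 5.
Augment Well→P3→M3→Ref: bottleneck 3, flow now 8.
No augmenting path remains; maximum flow = 8.
In the residual graph, reachable from Well: {Well, P5, P3, M3}.
Min-cut edges: M3→Ref (8); capacity 8 = 8.
This cut is saturated, so no flow can exceed 8.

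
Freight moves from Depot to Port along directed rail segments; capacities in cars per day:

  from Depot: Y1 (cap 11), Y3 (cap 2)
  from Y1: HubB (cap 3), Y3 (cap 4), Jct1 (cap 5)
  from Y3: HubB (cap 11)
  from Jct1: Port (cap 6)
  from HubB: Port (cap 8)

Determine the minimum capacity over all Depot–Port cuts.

Augment Depot→Y1→Jct1→Port: bottleneck 5, flow now 5.
Augment Depot→Y1→HubB→Port: bottleneck 3, flow now 8.
Augment Depot→Y3→HubB→Port: bottleneck 2, flow now 10.
Augment Depot→Y1→Y3→HubB→Port: bottleneck 3, flow now 13.
No augmenting path remains; maximum flow = 13.
By max-flow min-cut, the minimum cut capacity equals the max flow.
In the residual graph, reachable from Depot: {Depot}.
Min-cut edges: Depot→Y1 (11), Depot→Y3 (2); capacity 11 + 2 = 13.

13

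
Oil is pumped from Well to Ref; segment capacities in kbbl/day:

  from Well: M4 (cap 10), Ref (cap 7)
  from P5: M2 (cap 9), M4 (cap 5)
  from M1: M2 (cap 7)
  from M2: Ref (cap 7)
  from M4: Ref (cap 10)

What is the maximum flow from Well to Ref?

Augment Well→Ref: bottleneck 7, flow now 7.
Augment Well→M4→Ref: bottleneck 10, flow now 17.
No augmenting path remains; maximum flow = 17.
In the residual graph, reachable from Well: {Well}.
Min-cut edges: Well→M4 (10), Well→Ref (7); capacity 10 + 7 = 17.
This cut is saturated, so no flow can exceed 17.

17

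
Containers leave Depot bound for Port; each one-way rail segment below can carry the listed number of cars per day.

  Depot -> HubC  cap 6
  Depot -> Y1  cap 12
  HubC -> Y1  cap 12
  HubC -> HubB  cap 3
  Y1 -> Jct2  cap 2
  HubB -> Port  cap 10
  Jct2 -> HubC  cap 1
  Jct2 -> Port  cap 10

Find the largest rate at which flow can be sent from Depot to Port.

Augment Depot→HubC→HubB→Port: bottleneck 3, flow now 3.
Augment Depot→Y1→Jct2→Port: bottleneck 2, flow now 5.
No augmenting path remains; maximum flow = 5.
In the residual graph, reachable from Depot: {Depot, HubC, Y1}.
Min-cut edges: HubC→HubB (3), Y1→Jct2 (2); capacity 3 + 2 = 5.
This cut is saturated, so no flow can exceed 5.

5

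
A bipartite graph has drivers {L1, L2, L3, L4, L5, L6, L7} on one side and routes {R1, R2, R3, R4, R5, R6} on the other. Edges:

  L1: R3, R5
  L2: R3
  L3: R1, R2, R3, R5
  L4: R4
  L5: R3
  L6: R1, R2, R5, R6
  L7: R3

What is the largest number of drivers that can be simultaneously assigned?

5

Unit-capacity flow: source→left, listed edges, right→sink; max matching = max flow.
Augmenting path L1→R3 (+1); matched 1.
Augmenting path L3→R1 (+1); matched 2.
Augmenting path L4→R4 (+1); matched 3.
Augmenting path L6→R2 (+1); matched 4.
Augmenting path L2→R3→L1→R5 (+1); matched 5.
No augmenting path remains; maximum matching = 5.
König certificate: {L1, L3, L4, L6, R3} is a vertex cover of size 5 (every listed pair touches it), so no matching can be larger.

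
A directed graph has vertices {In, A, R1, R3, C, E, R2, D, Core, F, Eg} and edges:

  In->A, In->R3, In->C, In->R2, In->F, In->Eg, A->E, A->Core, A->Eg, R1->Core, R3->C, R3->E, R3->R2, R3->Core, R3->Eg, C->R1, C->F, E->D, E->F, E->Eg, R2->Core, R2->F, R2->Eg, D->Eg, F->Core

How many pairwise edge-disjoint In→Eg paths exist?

4

Assign every edge capacity 1; by Menger, the answer equals the max flow.
Path In→Eg (+1); total 1.
Path In→A→Eg (+1); total 2.
Path In→R3→Eg (+1); total 3.
Path In→R2→Eg (+1); total 4.
No residual In→Eg path; max flow = 4.
Certifying cut of size 4: {In→A, In→Eg, In→R2, In→R3}.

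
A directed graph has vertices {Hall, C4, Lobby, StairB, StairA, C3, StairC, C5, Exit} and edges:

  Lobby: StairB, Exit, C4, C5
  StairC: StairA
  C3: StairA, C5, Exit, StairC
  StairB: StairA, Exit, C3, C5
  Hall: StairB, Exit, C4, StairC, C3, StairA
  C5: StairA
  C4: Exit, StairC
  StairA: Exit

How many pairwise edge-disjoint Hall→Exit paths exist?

5

Assign every edge capacity 1; by Menger, the answer equals the max flow.
Path Hall→Exit (+1); total 1.
Path Hall→C4→Exit (+1); total 2.
Path Hall→StairB→Exit (+1); total 3.
Path Hall→StairA→Exit (+1); total 4.
Path Hall→C3→Exit (+1); total 5.
No residual Hall→Exit path; max flow = 5.
Certifying cut of size 5: {Hall→C3, Hall→C4, Hall→Exit, Hall→StairB, StairA→Exit}.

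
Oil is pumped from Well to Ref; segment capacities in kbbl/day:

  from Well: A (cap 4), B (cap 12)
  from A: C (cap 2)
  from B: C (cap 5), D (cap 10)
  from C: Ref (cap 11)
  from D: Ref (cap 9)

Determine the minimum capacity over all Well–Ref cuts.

14

Augment Well→A→C→Ref: bottleneck 2, flow now 2.
Augment Well→B→C→Ref: bottleneck 5, flow now 7.
Augment Well→B→D→Ref: bottleneck 7, flow now 14.
No augmenting path remains; maximum flow = 14.
By max-flow min-cut, the minimum cut capacity equals the max flow.
In the residual graph, reachable from Well: {Well, A}.
Min-cut edges: Well→B (12), A→C (2); capacity 12 + 2 = 14.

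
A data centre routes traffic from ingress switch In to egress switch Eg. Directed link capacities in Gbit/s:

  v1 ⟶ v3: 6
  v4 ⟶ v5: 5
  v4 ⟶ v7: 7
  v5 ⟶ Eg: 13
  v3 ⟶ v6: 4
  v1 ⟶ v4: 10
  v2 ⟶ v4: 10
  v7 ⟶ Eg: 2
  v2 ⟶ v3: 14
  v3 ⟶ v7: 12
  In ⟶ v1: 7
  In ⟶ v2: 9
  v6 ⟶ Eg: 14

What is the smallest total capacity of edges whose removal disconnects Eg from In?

Augment In→v1→v3→v6→Eg: bottleneck 4, flow now 4.
Augment In→v1→v3→v7→Eg: bottleneck 2, flow now 6.
Augment In→v1→v4→v5→Eg: bottleneck 1, flow now 7.
Augment In→v2→v4→v5→Eg: bottleneck 4, flow now 11.
No augmenting path remains; maximum flow = 11.
By max-flow min-cut, the minimum cut capacity equals the max flow.
In the residual graph, reachable from In: {In, v1, v2, v3, v4, v7}.
Min-cut edges: v3→v6 (4), v4→v5 (5), v7→Eg (2); capacity 4 + 5 + 2 = 11.

11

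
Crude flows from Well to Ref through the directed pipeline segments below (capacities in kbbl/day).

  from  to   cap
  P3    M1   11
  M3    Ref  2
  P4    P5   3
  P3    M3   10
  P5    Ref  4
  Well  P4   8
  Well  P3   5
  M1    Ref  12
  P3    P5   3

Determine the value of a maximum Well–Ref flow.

8

Augment Well→P3→M3→Ref: bottleneck 2, flow now 2.
Augment Well→P3→M1→Ref: bottleneck 3, flow now 5.
Augment Well→P4→P5→Ref: bottleneck 3, flow now 8.
No augmenting path remains; maximum flow = 8.
In the residual graph, reachable from Well: {Well, P4}.
Min-cut edges: Well→P3 (5), P4→P5 (3); capacity 5 + 3 = 8.
This cut is saturated, so no flow can exceed 8.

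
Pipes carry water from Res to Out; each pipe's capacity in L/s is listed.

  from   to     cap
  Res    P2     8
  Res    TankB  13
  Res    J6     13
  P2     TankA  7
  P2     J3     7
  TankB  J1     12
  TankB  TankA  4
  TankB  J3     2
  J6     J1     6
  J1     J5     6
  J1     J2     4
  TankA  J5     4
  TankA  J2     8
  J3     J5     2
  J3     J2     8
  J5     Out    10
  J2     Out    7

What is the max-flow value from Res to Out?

Augment Res→P2→TankA→J5→Out: bottleneck 4, flow now 4.
Augment Res→P2→TankA→J2→Out: bottleneck 3, flow now 7.
Augment Res→P2→J3→J5→Out: bottleneck 1, flow now 8.
Augment Res→TankB→J1→J5→Out: bottleneck 5, flow now 13.
Augment Res→TankB→J1→J2→Out: bottleneck 4, flow now 17.
No augmenting path remains; maximum flow = 17.
In the residual graph, reachable from Res: {Res, P2, TankB, J6, J1, TankA, J3, J5, J2}.
Min-cut edges: J5→Out (10), J2→Out (7); capacity 10 + 7 = 17.
This cut is saturated, so no flow can exceed 17.

17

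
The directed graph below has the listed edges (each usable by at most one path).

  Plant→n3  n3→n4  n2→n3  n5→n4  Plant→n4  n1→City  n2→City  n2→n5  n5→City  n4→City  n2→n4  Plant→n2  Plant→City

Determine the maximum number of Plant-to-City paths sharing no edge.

3

Assign every edge capacity 1; by Menger, the answer equals the max flow.
Path Plant→City (+1); total 1.
Path Plant→n2→City (+1); total 2.
Path Plant→n4→City (+1); total 3.
No residual Plant→City path; max flow = 3.
Certifying cut of size 3: {Plant→City, Plant→n2, n4→City}.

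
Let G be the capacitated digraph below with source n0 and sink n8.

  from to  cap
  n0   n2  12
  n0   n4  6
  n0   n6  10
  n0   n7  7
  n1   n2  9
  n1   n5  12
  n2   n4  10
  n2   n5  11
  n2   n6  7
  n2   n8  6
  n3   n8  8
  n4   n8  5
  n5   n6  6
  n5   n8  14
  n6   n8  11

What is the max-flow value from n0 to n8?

27

Augment n0→n2→n8: bottleneck 6, flow now 6.
Augment n0→n4→n8: bottleneck 5, flow now 11.
Augment n0→n6→n8: bottleneck 10, flow now 21.
Augment n0→n2→n5→n8: bottleneck 6, flow now 27.
No augmenting path remains; maximum flow = 27.
In the residual graph, reachable from n0: {n0, n4, n7}.
Min-cut edges: n0→n2 (12), n0→n6 (10), n4→n8 (5); capacity 12 + 10 + 5 = 27.
This cut is saturated, so no flow can exceed 27.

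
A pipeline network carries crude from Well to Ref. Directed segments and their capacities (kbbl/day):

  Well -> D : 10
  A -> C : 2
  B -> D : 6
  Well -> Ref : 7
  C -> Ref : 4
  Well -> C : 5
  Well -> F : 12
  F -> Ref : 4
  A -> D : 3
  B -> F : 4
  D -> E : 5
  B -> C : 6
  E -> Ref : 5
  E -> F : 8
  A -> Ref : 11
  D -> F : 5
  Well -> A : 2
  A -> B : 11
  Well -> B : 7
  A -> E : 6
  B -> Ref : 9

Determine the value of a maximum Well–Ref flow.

Augment Well→Ref: bottleneck 7, flow now 7.
Augment Well→A→Ref: bottleneck 2, flow now 9.
Augment Well→B→Ref: bottleneck 7, flow now 16.
Augment Well→C→Ref: bottleneck 4, flow now 20.
Augment Well→F→Ref: bottleneck 4, flow now 24.
Augment Well→D→E→Ref: bottleneck 5, flow now 29.
No augmenting path remains; maximum flow = 29.
In the residual graph, reachable from Well: {Well, C, D, F}.
Min-cut edges: Well→A (2), Well→B (7), Well→Ref (7), C→Ref (4), D→E (5), F→Ref (4); capacity 2 + 7 + 7 + 4 + 5 + 4 = 29.
This cut is saturated, so no flow can exceed 29.

29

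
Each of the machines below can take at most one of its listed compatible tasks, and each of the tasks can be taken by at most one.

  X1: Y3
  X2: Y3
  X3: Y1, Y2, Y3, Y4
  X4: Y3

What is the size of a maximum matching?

Unit-capacity flow: source→left, listed edges, right→sink; max matching = max flow.
Augmenting path X1→Y3 (+1); matched 1.
Augmenting path X3→Y1 (+1); matched 2.
No augmenting path remains; maximum matching = 2.
König certificate: {X3, Y3} is a vertex cover of size 2 (every listed pair touches it), so no matching can be larger.

2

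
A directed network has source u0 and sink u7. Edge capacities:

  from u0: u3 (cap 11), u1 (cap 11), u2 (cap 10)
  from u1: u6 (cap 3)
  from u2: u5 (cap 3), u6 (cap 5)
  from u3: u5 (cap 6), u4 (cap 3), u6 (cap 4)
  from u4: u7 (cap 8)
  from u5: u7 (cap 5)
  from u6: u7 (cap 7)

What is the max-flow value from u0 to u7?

15

Augment u0→u1→u6→u7: bottleneck 3, flow now 3.
Augment u0→u2→u5→u7: bottleneck 3, flow now 6.
Augment u0→u2→u6→u7: bottleneck 4, flow now 10.
Augment u0→u3→u4→u7: bottleneck 3, flow now 13.
Augment u0→u3→u5→u7: bottleneck 2, flow now 15.
No augmenting path remains; maximum flow = 15.
In the residual graph, reachable from u0: {u0, u1, u2, u3, u5, u6}.
Min-cut edges: u3→u4 (3), u5→u7 (5), u6→u7 (7); capacity 3 + 5 + 7 = 15.
This cut is saturated, so no flow can exceed 15.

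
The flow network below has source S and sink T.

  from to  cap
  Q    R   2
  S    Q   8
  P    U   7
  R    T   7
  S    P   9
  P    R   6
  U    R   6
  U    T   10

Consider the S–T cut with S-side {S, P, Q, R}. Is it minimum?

No — its capacity is 14, but the minimum cut has capacity 11.

Given cut capacity: 7 + 7 = 14.
Augment S→P→R→T: bottleneck 6, flow now 6.
Augment S→P→U→T: bottleneck 3, flow now 9.
Augment S→Q→R→T: bottleneck 1, flow now 10.
Augment S→Q→R→P→U→T: bottleneck 1, flow now 11. (uses reverse residual edge)
No augmenting path remains; maximum flow = 11.
In the residual graph, reachable from S: {S, Q}.
Min-cut edges: S→P (9), Q→R (2); capacity 9 + 2 = 11.
Cut capacity 14 exceeds the max flow 11, so it is not minimum.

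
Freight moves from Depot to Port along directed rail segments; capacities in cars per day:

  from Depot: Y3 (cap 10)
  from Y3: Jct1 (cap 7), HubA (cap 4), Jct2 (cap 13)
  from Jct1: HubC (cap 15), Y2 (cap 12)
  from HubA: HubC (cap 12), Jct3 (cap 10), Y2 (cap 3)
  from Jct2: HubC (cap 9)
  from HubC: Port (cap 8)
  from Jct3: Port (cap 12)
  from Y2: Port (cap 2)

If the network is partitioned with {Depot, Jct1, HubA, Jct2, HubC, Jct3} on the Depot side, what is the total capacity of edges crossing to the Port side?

Edges leaving {Depot, Jct1, HubA, Jct2, HubC, Jct3}: Depot→Y3 (10), Jct1→Y2 (12), HubA→Y2 (3), HubC→Port (8), Jct3→Port (12).
Cut capacity = 10 + 12 + 3 + 8 + 12 = 45.

45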